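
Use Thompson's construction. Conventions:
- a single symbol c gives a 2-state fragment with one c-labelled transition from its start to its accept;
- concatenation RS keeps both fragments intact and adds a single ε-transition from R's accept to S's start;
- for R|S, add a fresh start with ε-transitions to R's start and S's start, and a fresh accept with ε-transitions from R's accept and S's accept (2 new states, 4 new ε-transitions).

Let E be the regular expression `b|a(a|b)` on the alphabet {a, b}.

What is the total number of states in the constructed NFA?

12

Bottom-up over the parse tree:
Each of the 4 symbol leaves contributes a 2-state fragment.
  a|b — 6 states
  a(a|b) — 8 states
  b|a(a|b) — 12 states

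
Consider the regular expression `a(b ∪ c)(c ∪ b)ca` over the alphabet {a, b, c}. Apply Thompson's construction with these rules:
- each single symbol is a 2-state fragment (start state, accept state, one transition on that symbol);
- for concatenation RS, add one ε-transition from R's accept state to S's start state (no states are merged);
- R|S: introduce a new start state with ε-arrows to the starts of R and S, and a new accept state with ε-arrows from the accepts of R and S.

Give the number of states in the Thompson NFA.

Building bottom-up:
Each of the 7 symbol leaves contributes a 2-state fragment.
  b ∪ c : 6 states
  c ∪ b : 6 states
  a(b ∪ c)(c ∪ b)ca : 18 states

18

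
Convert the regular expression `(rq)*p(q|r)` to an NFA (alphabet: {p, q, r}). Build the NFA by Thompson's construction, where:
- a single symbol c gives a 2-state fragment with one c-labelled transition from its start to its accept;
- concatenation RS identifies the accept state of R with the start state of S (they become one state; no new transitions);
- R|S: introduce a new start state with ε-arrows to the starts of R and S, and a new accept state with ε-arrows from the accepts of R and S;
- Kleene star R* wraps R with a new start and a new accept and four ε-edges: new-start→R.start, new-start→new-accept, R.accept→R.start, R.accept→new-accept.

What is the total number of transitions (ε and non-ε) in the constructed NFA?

13

Recursing over subexpressions:
Each of the 5 symbol leaves contributes 1 transition (1 symbol, 0 ε).
  rq → 2 transitions (2 symbol, 0 ε)
  (rq)* → 6 transitions (2 symbol, 4 ε)
  q|r → 6 transitions (2 symbol, 4 ε)
  (rq)*p(q|r) → 13 transitions (5 symbol, 8 ε)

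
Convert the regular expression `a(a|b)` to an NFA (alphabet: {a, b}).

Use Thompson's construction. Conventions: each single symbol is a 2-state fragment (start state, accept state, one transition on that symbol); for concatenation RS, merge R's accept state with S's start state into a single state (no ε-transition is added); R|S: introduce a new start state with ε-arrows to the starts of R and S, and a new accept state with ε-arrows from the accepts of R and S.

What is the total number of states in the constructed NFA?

7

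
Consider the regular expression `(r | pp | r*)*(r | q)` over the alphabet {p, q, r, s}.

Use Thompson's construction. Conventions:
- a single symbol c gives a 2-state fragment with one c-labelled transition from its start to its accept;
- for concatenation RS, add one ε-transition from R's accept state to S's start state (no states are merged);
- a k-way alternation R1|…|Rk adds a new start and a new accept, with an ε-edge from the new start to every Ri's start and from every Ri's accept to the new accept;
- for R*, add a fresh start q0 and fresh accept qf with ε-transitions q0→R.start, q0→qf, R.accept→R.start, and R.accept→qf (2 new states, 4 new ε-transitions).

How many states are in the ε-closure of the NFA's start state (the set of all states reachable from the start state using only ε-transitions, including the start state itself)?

Let C(F) = |ε-closure(F.start)| within fragment F, and note whether F accepts ε. Symbol fragments have C = 1 and do not accept ε. Then:
  pp : |closure| equals the left operand's closure size = 1 (its accept is not ε-reachable, so the closure stops there)
  r* : new start has ε-edges to the inner start and to the new accept, so |closure| = 2 + 1 = 3
  r | pp | r* : new start ε-reaches every alternative's start; at least one alternative accepts ε, so the union's new accept is reached too: |closure| = 1 + 1 + 1 + 3 + 1 = 7
  (r | pp | r*)* : the star's fresh start ε-reaches both the body's start and the fresh accept: |closure| = 2 + 7 = 9
  r | q : new start ε-reaches every alternative's start; none of them accept ε, so the new accept is not reached: |closure| = 1 + 1 + 1 = 3
  (r | pp | r*)*(r | q) : |closure| = 9 + 3 = 12 (closure spills across the concat boundary because the left factor accepts ε)

12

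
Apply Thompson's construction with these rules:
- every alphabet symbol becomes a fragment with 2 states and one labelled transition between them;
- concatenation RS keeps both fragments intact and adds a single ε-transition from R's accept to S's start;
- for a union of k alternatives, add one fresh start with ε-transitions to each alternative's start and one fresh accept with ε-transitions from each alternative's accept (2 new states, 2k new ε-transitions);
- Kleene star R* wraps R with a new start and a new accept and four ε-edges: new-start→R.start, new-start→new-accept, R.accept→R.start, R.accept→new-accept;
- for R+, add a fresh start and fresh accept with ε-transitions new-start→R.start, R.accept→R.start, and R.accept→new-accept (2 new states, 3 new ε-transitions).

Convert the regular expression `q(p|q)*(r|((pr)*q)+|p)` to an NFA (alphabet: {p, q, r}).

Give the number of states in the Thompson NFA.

26

Building bottom-up:
Each of the 8 symbol leaves contributes a 2-state fragment.
  p|q = 6 states
  (p|q)* = 8 states
  pr = 4 states
  (pr)* = 6 states
  (pr)*q = 8 states
  ((pr)*q)+ = 10 states
  r|((pr)*q)+|p = 16 states
  q(p|q)*(r|((pr)*q)+|p) = 26 states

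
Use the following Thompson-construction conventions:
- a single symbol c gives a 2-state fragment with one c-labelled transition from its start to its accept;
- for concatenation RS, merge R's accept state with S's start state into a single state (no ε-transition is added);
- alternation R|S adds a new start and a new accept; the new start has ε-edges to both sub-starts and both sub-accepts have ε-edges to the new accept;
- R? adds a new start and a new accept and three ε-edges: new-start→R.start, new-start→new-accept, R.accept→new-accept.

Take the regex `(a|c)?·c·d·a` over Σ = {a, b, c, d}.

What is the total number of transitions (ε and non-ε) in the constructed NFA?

12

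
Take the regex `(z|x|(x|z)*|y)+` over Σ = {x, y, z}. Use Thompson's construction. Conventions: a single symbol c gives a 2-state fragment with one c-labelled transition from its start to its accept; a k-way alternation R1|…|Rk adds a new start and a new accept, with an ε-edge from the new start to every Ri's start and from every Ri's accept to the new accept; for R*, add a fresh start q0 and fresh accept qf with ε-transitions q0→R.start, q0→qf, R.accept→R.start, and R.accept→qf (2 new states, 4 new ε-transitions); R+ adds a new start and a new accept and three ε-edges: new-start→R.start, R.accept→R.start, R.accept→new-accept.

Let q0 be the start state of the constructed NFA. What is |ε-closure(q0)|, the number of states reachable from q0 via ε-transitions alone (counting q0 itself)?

12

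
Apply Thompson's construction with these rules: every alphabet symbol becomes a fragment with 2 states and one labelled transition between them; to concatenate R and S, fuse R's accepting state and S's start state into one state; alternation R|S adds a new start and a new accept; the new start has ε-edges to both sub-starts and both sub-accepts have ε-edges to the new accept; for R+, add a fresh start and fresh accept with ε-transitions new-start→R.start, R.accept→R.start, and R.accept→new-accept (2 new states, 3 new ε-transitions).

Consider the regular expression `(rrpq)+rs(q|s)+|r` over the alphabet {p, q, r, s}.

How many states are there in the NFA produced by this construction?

Recursing over subexpressions:
Each of the 9 symbol leaves contributes a 2-state fragment.
  rrpq = 5 states
  (rrpq)+ = 7 states
  q|s = 6 states
  (q|s)+ = 8 states
  (rrpq)+rs(q|s)+ = 16 states
  (rrpq)+rs(q|s)+|r = 20 states

20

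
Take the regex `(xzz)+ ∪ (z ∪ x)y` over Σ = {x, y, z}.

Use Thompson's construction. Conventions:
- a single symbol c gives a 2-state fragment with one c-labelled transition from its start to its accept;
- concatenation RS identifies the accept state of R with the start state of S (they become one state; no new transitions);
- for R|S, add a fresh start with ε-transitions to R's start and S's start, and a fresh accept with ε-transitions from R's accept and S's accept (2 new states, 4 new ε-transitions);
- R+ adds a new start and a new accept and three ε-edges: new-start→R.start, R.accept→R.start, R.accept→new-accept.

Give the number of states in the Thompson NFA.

15

Bottom-up over the parse tree:
Each of the 6 symbol leaves contributes a 2-state fragment.
  xzz = 4 states
  (xzz)+ = 6 states
  z ∪ x = 6 states
  (z ∪ x)y = 7 states
  (xzz)+ ∪ (z ∪ x)y = 15 states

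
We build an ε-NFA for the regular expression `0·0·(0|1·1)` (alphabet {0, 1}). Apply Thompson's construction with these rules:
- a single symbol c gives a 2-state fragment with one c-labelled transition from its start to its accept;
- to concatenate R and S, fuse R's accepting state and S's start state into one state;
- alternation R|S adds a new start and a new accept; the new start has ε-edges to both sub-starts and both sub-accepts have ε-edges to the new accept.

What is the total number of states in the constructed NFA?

9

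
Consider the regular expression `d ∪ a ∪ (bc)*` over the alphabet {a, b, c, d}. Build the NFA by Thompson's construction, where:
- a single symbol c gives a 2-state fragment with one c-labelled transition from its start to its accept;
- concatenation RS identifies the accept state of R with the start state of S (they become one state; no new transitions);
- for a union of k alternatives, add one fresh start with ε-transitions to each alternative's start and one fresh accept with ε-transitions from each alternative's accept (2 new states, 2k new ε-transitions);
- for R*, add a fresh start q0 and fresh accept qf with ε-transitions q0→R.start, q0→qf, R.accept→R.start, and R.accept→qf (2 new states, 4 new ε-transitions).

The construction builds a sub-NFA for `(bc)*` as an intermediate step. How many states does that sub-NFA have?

Fragment for `(bc)*`:
Each of the 2 symbol leaves contributes a 2-state fragment.
  bc : 3 states
  (bc)* : 5 states

5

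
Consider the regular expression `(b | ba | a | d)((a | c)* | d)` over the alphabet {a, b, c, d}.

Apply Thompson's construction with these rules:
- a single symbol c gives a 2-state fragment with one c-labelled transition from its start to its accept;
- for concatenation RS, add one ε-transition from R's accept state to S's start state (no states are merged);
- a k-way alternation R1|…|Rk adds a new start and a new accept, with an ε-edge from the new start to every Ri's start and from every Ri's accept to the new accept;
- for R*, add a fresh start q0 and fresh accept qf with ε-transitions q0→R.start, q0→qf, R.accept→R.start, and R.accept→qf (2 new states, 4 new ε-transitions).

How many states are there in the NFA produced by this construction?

By structural recursion:
Each of the 8 symbol leaves contributes a 2-state fragment.
  ba → 4 states
  b | ba | a | d → 12 states
  a | c → 6 states
  (a | c)* → 8 states
  (a | c)* | d → 12 states
  (b | ba | a | d)((a | c)* | d) → 24 states

24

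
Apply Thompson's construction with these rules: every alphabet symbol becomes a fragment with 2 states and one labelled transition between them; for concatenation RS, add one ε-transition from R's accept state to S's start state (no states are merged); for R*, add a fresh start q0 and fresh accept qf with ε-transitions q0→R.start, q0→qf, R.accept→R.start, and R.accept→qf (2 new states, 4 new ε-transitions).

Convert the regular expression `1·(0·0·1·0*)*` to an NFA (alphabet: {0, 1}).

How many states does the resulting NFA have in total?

Bottom-up over the parse tree:
Each of the 5 symbol leaves contributes a 2-state fragment.
  0* = 4 states
  0·0·1·0* = 10 states
  (0·0·1·0*)* = 12 states
  1·(0·0·1·0*)* = 14 states

14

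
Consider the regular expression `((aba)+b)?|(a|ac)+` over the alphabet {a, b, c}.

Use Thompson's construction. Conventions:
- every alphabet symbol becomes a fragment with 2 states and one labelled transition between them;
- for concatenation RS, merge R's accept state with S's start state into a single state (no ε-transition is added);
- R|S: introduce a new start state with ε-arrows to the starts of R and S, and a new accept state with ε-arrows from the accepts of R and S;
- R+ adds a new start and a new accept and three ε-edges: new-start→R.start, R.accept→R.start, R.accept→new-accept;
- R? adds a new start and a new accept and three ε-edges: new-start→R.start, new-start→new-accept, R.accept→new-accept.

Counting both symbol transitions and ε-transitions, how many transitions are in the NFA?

24

Bottom-up over the parse tree:
Each of the 7 symbol leaves contributes 1 transition (1 symbol, 0 ε).
  aba = 3 transitions (3 symbol, 0 ε)
  (aba)+ = 6 transitions (3 symbol, 3 ε)
  (aba)+b = 7 transitions (4 symbol, 3 ε)
  ((aba)+b)? = 10 transitions (4 symbol, 6 ε)
  ac = 2 transitions (2 symbol, 0 ε)
  a|ac = 7 transitions (3 symbol, 4 ε)
  (a|ac)+ = 10 transitions (3 symbol, 7 ε)
  ((aba)+b)?|(a|ac)+ = 24 transitions (7 symbol, 17 ε)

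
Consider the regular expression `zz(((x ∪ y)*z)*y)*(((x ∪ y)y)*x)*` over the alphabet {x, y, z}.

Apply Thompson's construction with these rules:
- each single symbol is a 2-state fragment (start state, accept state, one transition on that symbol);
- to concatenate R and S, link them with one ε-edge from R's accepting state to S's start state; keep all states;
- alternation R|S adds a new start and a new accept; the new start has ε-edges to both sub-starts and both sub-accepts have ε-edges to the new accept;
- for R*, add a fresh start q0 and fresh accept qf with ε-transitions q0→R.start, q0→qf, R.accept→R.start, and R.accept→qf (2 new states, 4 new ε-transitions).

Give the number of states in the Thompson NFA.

Bottom-up over the parse tree:
Each of the 10 symbol leaves contributes a 2-state fragment.
  x ∪ y : 6 states
  (x ∪ y)* : 8 states
  (x ∪ y)*z : 10 states
  ((x ∪ y)*z)* : 12 states
  ((x ∪ y)*z)*y : 14 states
  (((x ∪ y)*z)*y)* : 16 states
  x ∪ y : 6 states
  (x ∪ y)y : 8 states
  ((x ∪ y)y)* : 10 states
  ((x ∪ y)y)*x : 12 states
  (((x ∪ y)y)*x)* : 14 states
  zz(((x ∪ y)*z)*y)*(((x ∪ y)y)*x)* : 34 states

34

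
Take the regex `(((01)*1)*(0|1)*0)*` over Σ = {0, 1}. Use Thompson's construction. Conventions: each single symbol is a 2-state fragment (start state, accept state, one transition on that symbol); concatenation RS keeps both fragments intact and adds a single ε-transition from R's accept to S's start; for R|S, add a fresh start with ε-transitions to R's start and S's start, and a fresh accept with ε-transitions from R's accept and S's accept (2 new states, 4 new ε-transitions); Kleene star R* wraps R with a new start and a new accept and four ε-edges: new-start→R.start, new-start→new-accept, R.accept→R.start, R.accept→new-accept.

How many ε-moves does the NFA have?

24

Recursing over subexpressions:
Each of the 6 symbol leaves contributes 0 ε-transitions.
  01 = 1 ε-transition
  (01)* = 5 ε-transitions
  (01)*1 = 6 ε-transitions
  ((01)*1)* = 10 ε-transitions
  0|1 = 4 ε-transitions
  (0|1)* = 8 ε-transitions
  ((01)*1)*(0|1)*0 = 20 ε-transitions
  (((01)*1)*(0|1)*0)* = 24 ε-transitions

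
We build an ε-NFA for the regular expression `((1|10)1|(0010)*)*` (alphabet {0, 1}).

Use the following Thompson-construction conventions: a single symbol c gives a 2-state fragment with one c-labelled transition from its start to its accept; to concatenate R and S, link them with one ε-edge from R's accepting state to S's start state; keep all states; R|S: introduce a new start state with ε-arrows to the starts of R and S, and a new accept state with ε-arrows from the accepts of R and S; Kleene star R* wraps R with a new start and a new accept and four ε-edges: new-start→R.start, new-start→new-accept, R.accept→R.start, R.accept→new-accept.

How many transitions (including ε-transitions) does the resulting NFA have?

29

Bottom-up over the parse tree:
Each of the 8 symbol leaves contributes 1 transition (1 symbol, 0 ε).
  10 : 3 transitions (2 symbol, 1 ε)
  1|10 : 8 transitions (3 symbol, 5 ε)
  (1|10)1 : 10 transitions (4 symbol, 6 ε)
  0010 : 7 transitions (4 symbol, 3 ε)
  (0010)* : 11 transitions (4 symbol, 7 ε)
  (1|10)1|(0010)* : 25 transitions (8 symbol, 17 ε)
  ((1|10)1|(0010)*)* : 29 transitions (8 symbol, 21 ε)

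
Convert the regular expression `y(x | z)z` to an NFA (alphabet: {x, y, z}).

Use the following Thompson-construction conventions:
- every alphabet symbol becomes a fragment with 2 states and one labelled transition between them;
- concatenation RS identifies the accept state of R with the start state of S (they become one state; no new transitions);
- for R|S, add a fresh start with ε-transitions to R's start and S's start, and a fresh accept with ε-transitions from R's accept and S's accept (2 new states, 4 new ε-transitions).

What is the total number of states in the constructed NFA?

Recursing over subexpressions:
Each of the 4 symbol leaves contributes a 2-state fragment.
  x | z : 6 states
  y(x | z)z : 8 states

8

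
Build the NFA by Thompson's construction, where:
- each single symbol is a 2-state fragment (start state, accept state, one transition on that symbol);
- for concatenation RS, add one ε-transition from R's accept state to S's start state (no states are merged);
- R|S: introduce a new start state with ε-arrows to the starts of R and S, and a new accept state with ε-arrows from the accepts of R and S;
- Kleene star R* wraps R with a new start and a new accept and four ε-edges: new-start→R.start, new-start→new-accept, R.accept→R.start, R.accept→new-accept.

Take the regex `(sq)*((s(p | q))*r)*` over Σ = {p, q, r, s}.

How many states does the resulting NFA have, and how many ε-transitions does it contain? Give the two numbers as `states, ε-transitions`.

20, 20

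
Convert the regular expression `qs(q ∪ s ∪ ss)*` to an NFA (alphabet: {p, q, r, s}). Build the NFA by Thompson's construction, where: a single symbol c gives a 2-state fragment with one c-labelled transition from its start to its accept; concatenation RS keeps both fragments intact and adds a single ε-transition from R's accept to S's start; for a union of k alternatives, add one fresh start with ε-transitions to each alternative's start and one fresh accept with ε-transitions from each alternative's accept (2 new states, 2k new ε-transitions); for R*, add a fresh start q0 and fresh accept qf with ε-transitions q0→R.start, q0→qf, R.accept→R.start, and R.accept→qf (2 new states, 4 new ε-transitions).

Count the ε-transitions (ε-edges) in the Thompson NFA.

13

By structural recursion:
Each of the 6 symbol leaves contributes 0 ε-transitions.
  ss : 1 ε-transition
  q ∪ s ∪ ss : 7 ε-transitions
  (q ∪ s ∪ ss)* : 11 ε-transitions
  qs(q ∪ s ∪ ss)* : 13 ε-transitions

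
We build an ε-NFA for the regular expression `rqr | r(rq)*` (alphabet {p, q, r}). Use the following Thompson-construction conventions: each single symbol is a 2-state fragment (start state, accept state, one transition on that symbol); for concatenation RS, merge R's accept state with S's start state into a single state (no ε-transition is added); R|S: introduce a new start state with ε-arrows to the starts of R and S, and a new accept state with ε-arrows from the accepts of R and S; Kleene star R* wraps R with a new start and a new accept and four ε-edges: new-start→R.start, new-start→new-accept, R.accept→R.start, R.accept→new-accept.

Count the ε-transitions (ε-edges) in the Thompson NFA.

Bottom-up over the parse tree:
Each of the 6 symbol leaves contributes 0 ε-transitions.
  rqr → 0 ε-transitions
  rq → 0 ε-transitions
  (rq)* → 4 ε-transitions
  r(rq)* → 4 ε-transitions
  rqr | r(rq)* → 8 ε-transitions

8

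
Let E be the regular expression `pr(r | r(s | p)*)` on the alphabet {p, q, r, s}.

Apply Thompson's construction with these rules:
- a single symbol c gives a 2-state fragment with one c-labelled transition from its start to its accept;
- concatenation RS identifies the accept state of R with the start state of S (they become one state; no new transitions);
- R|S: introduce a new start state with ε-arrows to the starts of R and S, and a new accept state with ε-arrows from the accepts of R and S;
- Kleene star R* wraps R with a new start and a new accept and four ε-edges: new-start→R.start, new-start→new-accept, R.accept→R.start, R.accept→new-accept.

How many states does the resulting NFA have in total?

Per subexpression:
Each of the 6 symbol leaves contributes a 2-state fragment.
  s | p → 6 states
  (s | p)* → 8 states
  r(s | p)* → 9 states
  r | r(s | p)* → 13 states
  pr(r | r(s | p)*) → 15 states

15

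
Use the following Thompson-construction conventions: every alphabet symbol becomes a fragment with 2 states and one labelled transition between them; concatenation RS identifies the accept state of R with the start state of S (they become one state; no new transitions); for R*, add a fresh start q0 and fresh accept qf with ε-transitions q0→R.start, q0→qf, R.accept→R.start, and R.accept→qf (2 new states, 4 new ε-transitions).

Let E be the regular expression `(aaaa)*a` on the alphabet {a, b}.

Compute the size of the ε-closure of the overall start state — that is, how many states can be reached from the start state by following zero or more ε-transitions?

Compute the ε-closure size of each fragment's start state recursively; a symbol fragment's start has no outgoing ε-edge, so its closure is just itself (size 1).
  aaaa : |ε-closure| equals the left operand's closure size = 1 (its accept is not ε-reachable, so the closure stops there)
  (aaaa)* : new start has ε-edges to the inner start and to the new accept, so |ε-closure| = 2 + 1 = 3
  (aaaa)*a : |ε-closure| = 3 + (1−1) = 3 (closure spills across the concat boundary because the left factor accepts ε)

3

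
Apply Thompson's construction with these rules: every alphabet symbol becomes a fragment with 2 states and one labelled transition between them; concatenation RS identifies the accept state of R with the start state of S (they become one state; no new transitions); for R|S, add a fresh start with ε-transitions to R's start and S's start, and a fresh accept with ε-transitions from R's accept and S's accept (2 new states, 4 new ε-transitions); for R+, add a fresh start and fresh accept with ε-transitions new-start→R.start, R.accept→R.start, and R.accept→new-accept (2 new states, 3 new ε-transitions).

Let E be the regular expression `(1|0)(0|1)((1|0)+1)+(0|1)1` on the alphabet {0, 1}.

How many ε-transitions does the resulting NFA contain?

22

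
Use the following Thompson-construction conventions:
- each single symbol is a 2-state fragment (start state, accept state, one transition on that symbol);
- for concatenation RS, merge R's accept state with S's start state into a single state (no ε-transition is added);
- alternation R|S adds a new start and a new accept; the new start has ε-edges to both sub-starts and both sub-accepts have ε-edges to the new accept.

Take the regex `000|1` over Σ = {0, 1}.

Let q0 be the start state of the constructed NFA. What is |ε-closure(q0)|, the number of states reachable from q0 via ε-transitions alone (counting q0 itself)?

3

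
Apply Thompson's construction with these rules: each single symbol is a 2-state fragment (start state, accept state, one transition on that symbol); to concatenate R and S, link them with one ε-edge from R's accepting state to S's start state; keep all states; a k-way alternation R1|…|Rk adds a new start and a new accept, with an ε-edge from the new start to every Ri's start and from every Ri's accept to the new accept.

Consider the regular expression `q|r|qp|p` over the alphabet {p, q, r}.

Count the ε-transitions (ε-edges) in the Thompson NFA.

9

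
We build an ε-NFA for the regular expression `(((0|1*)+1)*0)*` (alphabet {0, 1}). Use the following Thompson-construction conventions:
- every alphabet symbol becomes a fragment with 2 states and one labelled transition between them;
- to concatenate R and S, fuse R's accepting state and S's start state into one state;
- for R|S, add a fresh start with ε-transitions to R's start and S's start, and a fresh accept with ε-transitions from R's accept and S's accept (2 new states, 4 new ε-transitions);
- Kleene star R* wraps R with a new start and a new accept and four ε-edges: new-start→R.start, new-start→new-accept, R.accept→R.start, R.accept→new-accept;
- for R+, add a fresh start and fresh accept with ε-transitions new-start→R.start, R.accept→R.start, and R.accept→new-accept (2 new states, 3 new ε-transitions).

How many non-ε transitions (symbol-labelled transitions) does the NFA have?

4

By structural recursion:
Each of the 4 symbol leaves contributes exactly 1 symbol transition.
  1* : 1 symbol transition
  0|1* : 2 symbol transitions
  (0|1*)+ : 2 symbol transitions
  (0|1*)+1 : 3 symbol transitions
  ((0|1*)+1)* : 3 symbol transitions
  ((0|1*)+1)*0 : 4 symbol transitions
  (((0|1*)+1)*0)* : 4 symbol transitions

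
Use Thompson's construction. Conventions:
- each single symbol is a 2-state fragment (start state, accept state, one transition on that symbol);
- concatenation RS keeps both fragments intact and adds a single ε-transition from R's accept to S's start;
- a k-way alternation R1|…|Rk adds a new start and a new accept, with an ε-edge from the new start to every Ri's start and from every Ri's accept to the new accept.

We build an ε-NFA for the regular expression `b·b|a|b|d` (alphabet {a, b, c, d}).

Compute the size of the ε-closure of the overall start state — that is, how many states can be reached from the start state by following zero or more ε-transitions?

Work bottom-up. For each fragment F, track |ε-closure(F.start)| and whether F's accept lies in that closure (i.e. whether F accepts ε). A single-symbol fragment has closure size 1 and does not accept ε.
  b·b → same as the first factor's closure: |ε-closure| = 1
  b·b|a|b|d → new start ε-reaches every alternative's start; none of them accept ε, so the new accept is not reached: |ε-closure| = 1 + 1 + 1 + 1 + 1 = 5

5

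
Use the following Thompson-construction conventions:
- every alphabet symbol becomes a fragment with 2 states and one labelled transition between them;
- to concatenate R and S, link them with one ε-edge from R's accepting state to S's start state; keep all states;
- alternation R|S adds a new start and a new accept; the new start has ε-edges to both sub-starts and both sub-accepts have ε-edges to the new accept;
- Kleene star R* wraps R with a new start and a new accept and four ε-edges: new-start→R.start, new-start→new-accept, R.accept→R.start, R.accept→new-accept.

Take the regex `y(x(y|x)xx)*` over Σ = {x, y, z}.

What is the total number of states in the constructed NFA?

16

Building bottom-up:
Each of the 6 symbol leaves contributes a 2-state fragment.
  y|x — 6 states
  x(y|x)xx — 12 states
  (x(y|x)xx)* — 14 states
  y(x(y|x)xx)* — 16 states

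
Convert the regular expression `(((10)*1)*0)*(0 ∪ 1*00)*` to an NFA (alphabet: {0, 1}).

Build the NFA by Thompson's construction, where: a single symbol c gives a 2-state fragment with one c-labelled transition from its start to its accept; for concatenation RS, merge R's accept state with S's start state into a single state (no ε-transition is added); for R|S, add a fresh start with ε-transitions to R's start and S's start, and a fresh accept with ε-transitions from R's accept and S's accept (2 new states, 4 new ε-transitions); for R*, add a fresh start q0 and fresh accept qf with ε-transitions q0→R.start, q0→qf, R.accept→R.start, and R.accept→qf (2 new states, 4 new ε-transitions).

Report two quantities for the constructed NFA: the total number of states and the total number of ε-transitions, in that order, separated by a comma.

22, 24

Per subexpression:
Each of the 8 symbol leaves contributes 2 states and 0 ε-transitions.
  10 → 3 states, 0 ε-transitions
  (10)* → 5 states, 4 ε-transitions
  (10)*1 → 6 states, 4 ε-transitions
  ((10)*1)* → 8 states, 8 ε-transitions
  ((10)*1)*0 → 9 states, 8 ε-transitions
  (((10)*1)*0)* → 11 states, 12 ε-transitions
  1* → 4 states, 4 ε-transitions
  1*00 → 6 states, 4 ε-transitions
  0 ∪ 1*00 → 10 states, 8 ε-transitions
  (0 ∪ 1*00)* → 12 states, 12 ε-transitions
  (((10)*1)*0)*(0 ∪ 1*00)* → 22 states, 24 ε-transitions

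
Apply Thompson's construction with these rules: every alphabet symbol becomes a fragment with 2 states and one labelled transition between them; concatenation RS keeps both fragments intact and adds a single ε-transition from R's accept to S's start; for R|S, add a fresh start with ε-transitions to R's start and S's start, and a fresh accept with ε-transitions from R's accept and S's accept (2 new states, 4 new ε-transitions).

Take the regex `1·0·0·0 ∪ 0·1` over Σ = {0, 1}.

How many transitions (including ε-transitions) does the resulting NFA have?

14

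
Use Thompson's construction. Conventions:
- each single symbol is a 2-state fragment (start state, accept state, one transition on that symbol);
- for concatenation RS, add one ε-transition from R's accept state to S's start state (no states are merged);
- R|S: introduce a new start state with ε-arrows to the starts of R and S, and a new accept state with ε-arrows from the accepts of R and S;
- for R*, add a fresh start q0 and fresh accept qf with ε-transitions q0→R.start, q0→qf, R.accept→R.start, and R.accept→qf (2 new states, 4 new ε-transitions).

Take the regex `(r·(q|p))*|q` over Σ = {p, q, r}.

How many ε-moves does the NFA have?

13

Per subexpression:
Each of the 4 symbol leaves contributes 0 ε-transitions.
  q|p : 4 ε-transitions
  r·(q|p) : 5 ε-transitions
  (r·(q|p))* : 9 ε-transitions
  (r·(q|p))*|q : 13 ε-transitions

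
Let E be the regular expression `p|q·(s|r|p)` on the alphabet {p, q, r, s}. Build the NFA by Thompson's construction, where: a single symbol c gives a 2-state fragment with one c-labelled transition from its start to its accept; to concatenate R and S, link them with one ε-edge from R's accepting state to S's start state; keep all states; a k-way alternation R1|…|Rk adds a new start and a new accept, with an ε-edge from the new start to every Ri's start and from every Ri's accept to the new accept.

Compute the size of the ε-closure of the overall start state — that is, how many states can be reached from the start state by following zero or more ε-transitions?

Let C(F) = |ε-closure(F.start)| within fragment F, and note whether F accepts ε. Symbol fragments have C = 1 and do not accept ε. Then:
  s|r|p : new start ε-reaches every alternative's start; none of them accept ε, so the new accept is not reached: |closure| = 1 + 1 + 1 + 1 = 4
  q·(s|r|p) : |closure| equals the left operand's closure size = 1 (its accept is not ε-reachable, so the closure stops there)
  p|q·(s|r|p) : |closure| = 1 + 1 + 1 = 3 (the new accept is not ε-reachable since no branch accepts ε)

3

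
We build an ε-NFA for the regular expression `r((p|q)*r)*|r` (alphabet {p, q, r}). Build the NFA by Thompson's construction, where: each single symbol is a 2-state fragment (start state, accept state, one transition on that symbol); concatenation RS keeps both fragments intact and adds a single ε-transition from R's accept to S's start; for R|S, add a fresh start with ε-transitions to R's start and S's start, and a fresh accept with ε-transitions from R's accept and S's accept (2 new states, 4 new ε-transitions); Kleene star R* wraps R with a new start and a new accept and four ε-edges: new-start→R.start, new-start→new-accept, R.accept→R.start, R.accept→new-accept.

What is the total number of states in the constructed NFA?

Building bottom-up:
Each of the 5 symbol leaves contributes a 2-state fragment.
  p|q — 6 states
  (p|q)* — 8 states
  (p|q)*r — 10 states
  ((p|q)*r)* — 12 states
  r((p|q)*r)* — 14 states
  r((p|q)*r)*|r — 18 states

18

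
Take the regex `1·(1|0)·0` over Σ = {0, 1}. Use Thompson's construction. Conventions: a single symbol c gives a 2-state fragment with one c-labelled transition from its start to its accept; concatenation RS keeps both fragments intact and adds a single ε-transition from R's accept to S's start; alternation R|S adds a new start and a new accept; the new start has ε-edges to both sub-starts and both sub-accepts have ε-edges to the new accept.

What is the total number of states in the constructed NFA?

10

Recursing over subexpressions:
Each of the 4 symbol leaves contributes a 2-state fragment.
  1|0 = 6 states
  1·(1|0)·0 = 10 states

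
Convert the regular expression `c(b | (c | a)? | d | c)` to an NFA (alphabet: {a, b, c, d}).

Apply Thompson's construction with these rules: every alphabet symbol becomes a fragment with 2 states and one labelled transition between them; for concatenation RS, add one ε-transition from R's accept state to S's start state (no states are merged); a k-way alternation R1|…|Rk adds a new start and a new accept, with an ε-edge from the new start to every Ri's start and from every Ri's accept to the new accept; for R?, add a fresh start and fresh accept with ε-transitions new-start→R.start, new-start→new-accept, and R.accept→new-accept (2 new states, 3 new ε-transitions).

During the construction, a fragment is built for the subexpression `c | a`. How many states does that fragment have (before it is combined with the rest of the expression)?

Fragment for `c | a`:
Each of the 2 symbol leaves contributes a 2-state fragment.
  c | a : 6 states

6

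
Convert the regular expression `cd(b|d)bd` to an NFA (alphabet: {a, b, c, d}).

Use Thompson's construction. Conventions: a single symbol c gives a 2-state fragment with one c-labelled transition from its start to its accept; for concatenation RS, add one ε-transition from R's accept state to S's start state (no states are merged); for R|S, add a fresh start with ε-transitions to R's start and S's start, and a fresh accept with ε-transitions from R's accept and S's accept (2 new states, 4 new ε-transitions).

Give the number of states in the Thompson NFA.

14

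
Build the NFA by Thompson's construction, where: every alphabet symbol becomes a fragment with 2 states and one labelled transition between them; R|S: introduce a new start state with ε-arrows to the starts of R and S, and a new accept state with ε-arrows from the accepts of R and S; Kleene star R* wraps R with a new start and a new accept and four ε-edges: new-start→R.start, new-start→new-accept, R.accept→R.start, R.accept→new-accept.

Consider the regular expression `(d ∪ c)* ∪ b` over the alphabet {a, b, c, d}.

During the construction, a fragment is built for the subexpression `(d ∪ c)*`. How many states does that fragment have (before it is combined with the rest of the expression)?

Fragment for `(d ∪ c)*`:
Each of the 2 symbol leaves contributes a 2-state fragment.
  d ∪ c = 6 states
  (d ∪ c)* = 8 states

8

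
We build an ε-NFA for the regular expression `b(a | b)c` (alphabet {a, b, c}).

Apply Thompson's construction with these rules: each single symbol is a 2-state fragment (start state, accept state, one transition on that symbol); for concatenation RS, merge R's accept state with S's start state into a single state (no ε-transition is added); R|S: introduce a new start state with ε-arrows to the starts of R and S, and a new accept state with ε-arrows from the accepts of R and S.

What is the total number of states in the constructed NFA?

By structural recursion:
Each of the 4 symbol leaves contributes a 2-state fragment.
  a | b : 6 states
  b(a | b)c : 8 states

8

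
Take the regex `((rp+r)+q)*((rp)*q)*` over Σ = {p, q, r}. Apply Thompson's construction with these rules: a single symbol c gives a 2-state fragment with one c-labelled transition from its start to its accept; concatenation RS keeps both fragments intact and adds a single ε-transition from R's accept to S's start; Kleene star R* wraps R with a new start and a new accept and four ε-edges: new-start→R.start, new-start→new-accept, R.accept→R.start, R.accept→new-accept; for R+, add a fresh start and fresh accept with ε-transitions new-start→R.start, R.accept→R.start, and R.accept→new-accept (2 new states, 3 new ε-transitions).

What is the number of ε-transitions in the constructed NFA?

24

Recursing over subexpressions:
Each of the 7 symbol leaves contributes 0 ε-transitions.
  p+ — 3 ε-transitions
  rp+r — 5 ε-transitions
  (rp+r)+ — 8 ε-transitions
  (rp+r)+q — 9 ε-transitions
  ((rp+r)+q)* — 13 ε-transitions
  rp — 1 ε-transition
  (rp)* — 5 ε-transitions
  (rp)*q — 6 ε-transitions
  ((rp)*q)* — 10 ε-transitions
  ((rp+r)+q)*((rp)*q)* — 24 ε-transitions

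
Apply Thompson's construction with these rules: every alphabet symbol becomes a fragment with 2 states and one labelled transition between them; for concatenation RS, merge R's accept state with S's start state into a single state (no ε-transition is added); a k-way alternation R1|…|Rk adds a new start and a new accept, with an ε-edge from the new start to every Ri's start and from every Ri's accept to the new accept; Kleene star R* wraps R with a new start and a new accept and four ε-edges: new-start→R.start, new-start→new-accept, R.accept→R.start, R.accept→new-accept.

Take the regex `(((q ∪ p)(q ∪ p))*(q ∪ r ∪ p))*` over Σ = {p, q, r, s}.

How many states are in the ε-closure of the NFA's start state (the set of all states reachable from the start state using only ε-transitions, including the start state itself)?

Compute the ε-closure size of each fragment's start state recursively; a symbol fragment's start has no outgoing ε-edge, so its closure is just itself (size 1).
  q ∪ p → new start ε-reaches every alternative's start; none of them accept ε, so the new accept is not reached: |ε-closure| = 1 + 1 + 1 = 3
  q ∪ p → |ε-closure| = 1 + 1 + 1 = 3 (the new accept is not ε-reachable since no branch accepts ε)
  (q ∪ p)(q ∪ p) → same as the first factor's closure: |ε-closure| = 3
  ((q ∪ p)(q ∪ p))* → new start has ε-edges to the inner start and to the new accept, so |ε-closure| = 2 + 3 = 5
  q ∪ r ∪ p → new start ε-reaches every alternative's start; none of them accept ε, so the new accept is not reached: |ε-closure| = 1 + 1 + 1 + 1 = 4
  ((q ∪ p)(q ∪ p))*(q ∪ r ∪ p) → |ε-closure| = 5 + (4−1) = 8 (closure spills across the concat boundary because the left factor accepts ε)
  (((q ∪ p)(q ∪ p))*(q ∪ r ∪ p))* → the star's fresh start ε-reaches both the body's start and the fresh accept: |ε-closure| = 2 + 8 = 10

10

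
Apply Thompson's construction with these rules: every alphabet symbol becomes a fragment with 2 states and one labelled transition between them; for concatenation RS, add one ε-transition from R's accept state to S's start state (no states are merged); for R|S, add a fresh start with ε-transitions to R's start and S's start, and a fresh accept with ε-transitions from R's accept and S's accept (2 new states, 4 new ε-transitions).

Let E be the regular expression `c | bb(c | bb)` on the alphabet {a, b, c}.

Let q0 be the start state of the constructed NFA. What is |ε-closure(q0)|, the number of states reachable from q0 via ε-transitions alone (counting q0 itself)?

3

Compute the ε-closure size of each fragment's start state recursively; a symbol fragment's start has no outgoing ε-edge, so its closure is just itself (size 1).
  bb → same as the first factor's closure: |ε-closure| = 1
  c | bb → |ε-closure| = 1 + 1 + 1 = 3 (the new accept is not ε-reachable since no branch accepts ε)
  bb(c | bb) → same as the first factor's closure: |ε-closure| = 1
  c | bb(c | bb) → |ε-closure| = 1 + 1 + 1 = 3 (the new accept is not ε-reachable since no branch accepts ε)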